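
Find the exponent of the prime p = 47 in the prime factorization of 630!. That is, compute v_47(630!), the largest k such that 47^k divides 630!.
v_47(630!) = 13

Legendre's formula: v_p(n!) = Σ_{k ≥ 1} ⌊n / p^k⌋. For p = 47, n = 630, the terms are:
  ⌊630/47^1⌋ = ⌊630/47⌋ = 13
(the next term ⌊630/47^2⌋ = 0, terminating the sum). Summing: v_47(630!) = 13 = 13.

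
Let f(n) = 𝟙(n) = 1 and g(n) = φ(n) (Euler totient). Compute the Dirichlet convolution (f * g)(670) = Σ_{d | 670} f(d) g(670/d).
(𝟙 * φ)(670) = 670

Divisors of 670: [1, 2, 5, 10, 67, 134, 335, 670]. For each d | 670:
  d = 1: 𝟙(1) · φ(670/1) = 1 · 264 = 264
  d = 2: 𝟙(2) · φ(670/2) = 1 · 264 = 264
  d = 5: 𝟙(5) · φ(670/5) = 1 · 66 = 66
  d = 10: 𝟙(10) · φ(670/10) = 1 · 66 = 66
  d = 67: 𝟙(67) · φ(670/67) = 1 · 4 = 4
  d = 134: 𝟙(134) · φ(670/134) = 1 · 4 = 4
  d = 335: 𝟙(335) · φ(670/335) = 1 · 1 = 1
  d = 670: 𝟙(670) · φ(670/670) = 1 · 1 = 1
Summing: (𝟙 * φ)(670) = 264 + 264 + 66 + 66 + 4 + 4 + 1 + 1 = 670.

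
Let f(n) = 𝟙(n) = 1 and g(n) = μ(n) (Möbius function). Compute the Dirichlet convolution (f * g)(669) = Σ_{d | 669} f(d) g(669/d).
(𝟙 * μ)(669) = 0

Divisors of 669: [1, 3, 223, 669]. For each d | 669:
  d = 1: 𝟙(1) · μ(669/1) = 1 · 1 = 1
  d = 3: 𝟙(3) · μ(669/3) = 1 · -1 = -1
  d = 223: 𝟙(223) · μ(669/223) = 1 · -1 = -1
  d = 669: 𝟙(669) · μ(669/669) = 1 · 1 = 1
Summing: (𝟙 * μ)(669) = 1 + -1 + -1 + 1 = 0.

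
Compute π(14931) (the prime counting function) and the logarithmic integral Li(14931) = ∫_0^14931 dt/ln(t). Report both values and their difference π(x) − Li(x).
π(14931) = 1748;  Li(14931) ≈ 1769.45;  π(x) − Li(x) ≈ -21.45.

Direct count of primes ≤ 14931 gives π(14931) = 1748. Numerical evaluation of the logarithmic integral gives Li(14931) ≈ 1769.45. The difference π(x) − Li(x) ≈ -21.45 is typically negative for small/moderate x (Li(x) overestimates), though Littlewood's theorem shows this sign changes infinitely often.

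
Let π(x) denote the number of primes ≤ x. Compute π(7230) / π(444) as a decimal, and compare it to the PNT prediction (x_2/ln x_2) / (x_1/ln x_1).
π(7230)/π(444) = 924/86 ≈ 10.7442;  PNT prediction ≈ 11.1707.

π(444) = 86 and π(7230) = 924, so π(7230)/π(444) ≈ 10.7442. The PNT-predicted ratio is (7230/ln(7230)) / (444/ln(444)) ≈ 11.1707. The two agree to within a few percent, as expected.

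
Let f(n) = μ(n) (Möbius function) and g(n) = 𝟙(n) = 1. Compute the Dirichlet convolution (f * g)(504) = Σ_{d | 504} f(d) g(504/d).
(μ * 𝟙)(504) = 0

Divisors of 504: [1, 2, 3, 4, 6, 7, 8, 9, 12, 14, 18, 21, 24, 28, 36, 42, 56, 63, 72, 84, 126, 168, 252, 504]. For each d | 504:
  d = 1: μ(1) · 𝟙(504/1) = 1 · 1 = 1
  d = 2: μ(2) · 𝟙(504/2) = -1 · 1 = -1
  d = 3: μ(3) · 𝟙(504/3) = -1 · 1 = -1
  d = 4: μ(4) · 𝟙(504/4) = 0 · 1 = 0
  d = 6: μ(6) · 𝟙(504/6) = 1 · 1 = 1
  d = 7: μ(7) · 𝟙(504/7) = -1 · 1 = -1
  d = 8: μ(8) · 𝟙(504/8) = 0 · 1 = 0
  d = 9: μ(9) · 𝟙(504/9) = 0 · 1 = 0
  d = 12: μ(12) · 𝟙(504/12) = 0 · 1 = 0
  d = 14: μ(14) · 𝟙(504/14) = 1 · 1 = 1
  d = 18: μ(18) · 𝟙(504/18) = 0 · 1 = 0
  d = 21: μ(21) · 𝟙(504/21) = 1 · 1 = 1
  d = 24: μ(24) · 𝟙(504/24) = 0 · 1 = 0
  d = 28: μ(28) · 𝟙(504/28) = 0 · 1 = 0
  d = 36: μ(36) · 𝟙(504/36) = 0 · 1 = 0
  d = 42: μ(42) · 𝟙(504/42) = -1 · 1 = -1
  d = 56: μ(56) · 𝟙(504/56) = 0 · 1 = 0
  d = 63: μ(63) · 𝟙(504/63) = 0 · 1 = 0
  d = 72: μ(72) · 𝟙(504/72) = 0 · 1 = 0
  d = 84: μ(84) · 𝟙(504/84) = 0 · 1 = 0
  d = 126: μ(126) · 𝟙(504/126) = 0 · 1 = 0
  d = 168: μ(168) · 𝟙(504/168) = 0 · 1 = 0
  d = 252: μ(252) · 𝟙(504/252) = 0 · 1 = 0
  d = 504: μ(504) · 𝟙(504/504) = 0 · 1 = 0
Summing: (μ * 𝟙)(504) = 1 + -1 + -1 + 0 + 1 + -1 + 0 + 0 + 0 + 1 + 0 + 1 + 0 + 0 + 0 + -1 + 0 + 0 + 0 + 0 + 0 + 0 + 0 + 0 = 0.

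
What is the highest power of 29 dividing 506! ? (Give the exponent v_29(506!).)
v_29(506!) = 17

Legendre's formula: v_p(n!) = Σ_{k ≥ 1} ⌊n / p^k⌋. For p = 29, n = 506, the terms are:
  ⌊506/29^1⌋ = ⌊506/29⌋ = 17
(the next term ⌊506/29^2⌋ = 0, terminating the sum). Summing: v_29(506!) = 17 = 17.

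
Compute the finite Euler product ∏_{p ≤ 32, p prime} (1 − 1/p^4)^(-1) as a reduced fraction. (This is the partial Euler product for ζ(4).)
∏ = 44480956869217573792253389310087/41097743855049154662236160000000

The primes p ≤ 32 are [2, 3, 5, 7, 11, 13, 17, 19, 23, 29, 31]. For each prime, (1 − 1/p^4)^(-1) = p^4 / (p^4 − 1). The product is (1 − 1/2^4)^(-1), (1 − 1/3^4)^(-1), (1 − 1/5^4)^(-1), (1 − 1/7^4)^(-1), (1 − 1/11^4)^(-1), (1 − 1/13^4)^(-1), (1 − 1/17^4)^(-1), (1 − 1/19^4)^(-1), (1 − 1/23^4)^(-1), (1 − 1/29^4)^(-1), (1 − 1/31^4)^(-1) = ∏ p^4 / (p^4 − 1) = 44480956869217573792253389310087/41097743855049154662236160000000.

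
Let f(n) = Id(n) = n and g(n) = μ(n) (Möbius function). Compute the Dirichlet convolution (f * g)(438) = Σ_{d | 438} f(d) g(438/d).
(Id * μ)(438) = 144

Divisors of 438: [1, 2, 3, 6, 73, 146, 219, 438]. For each d | 438:
  d = 1: Id(1) · μ(438/1) = 1 · -1 = -1
  d = 2: Id(2) · μ(438/2) = 2 · 1 = 2
  d = 3: Id(3) · μ(438/3) = 3 · 1 = 3
  d = 6: Id(6) · μ(438/6) = 6 · -1 = -6
  d = 73: Id(73) · μ(438/73) = 73 · 1 = 73
  d = 146: Id(146) · μ(438/146) = 146 · -1 = -146
  d = 219: Id(219) · μ(438/219) = 219 · -1 = -219
  d = 438: Id(438) · μ(438/438) = 438 · 1 = 438
Summing: (Id * μ)(438) = -1 + 2 + 3 + -6 + 73 + -146 + -219 + 438 = 144.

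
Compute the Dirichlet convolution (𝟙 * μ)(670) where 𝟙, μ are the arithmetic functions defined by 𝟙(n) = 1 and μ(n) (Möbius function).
(𝟙 * μ)(670) = 0

Divisors of 670: [1, 2, 5, 10, 67, 134, 335, 670]. For each d | 670:
  d = 1: 𝟙(1) · μ(670/1) = 1 · -1 = -1
  d = 2: 𝟙(2) · μ(670/2) = 1 · 1 = 1
  d = 5: 𝟙(5) · μ(670/5) = 1 · 1 = 1
  d = 10: 𝟙(10) · μ(670/10) = 1 · -1 = -1
  d = 67: 𝟙(67) · μ(670/67) = 1 · 1 = 1
  d = 134: 𝟙(134) · μ(670/134) = 1 · -1 = -1
  d = 335: 𝟙(335) · μ(670/335) = 1 · -1 = -1
  d = 670: 𝟙(670) · μ(670/670) = 1 · 1 = 1
Summing: (𝟙 * μ)(670) = -1 + 1 + 1 + -1 + 1 + -1 + -1 + 1 = 0.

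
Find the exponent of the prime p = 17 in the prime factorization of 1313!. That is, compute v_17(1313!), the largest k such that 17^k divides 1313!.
v_17(1313!) = 81

Legendre's formula: v_p(n!) = Σ_{k ≥ 1} ⌊n / p^k⌋. For p = 17, n = 1313, the terms are:
  ⌊1313/17^1⌋ = ⌊1313/17⌋ = 77
  ⌊1313/17^2⌋ = ⌊1313/289⌋ = 4
(the next term ⌊1313/17^3⌋ = 0, terminating the sum). Summing: v_17(1313!) = 77 + 4 = 81.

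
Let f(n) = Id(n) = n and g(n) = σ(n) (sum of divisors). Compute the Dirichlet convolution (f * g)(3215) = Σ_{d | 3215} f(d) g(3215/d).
(Id * σ)(3215) = 14157

Divisors of 3215: [1, 5, 643, 3215]. For each d | 3215:
  d = 1: Id(1) · σ(3215/1) = 1 · 3864 = 3864
  d = 5: Id(5) · σ(3215/5) = 5 · 644 = 3220
  d = 643: Id(643) · σ(3215/643) = 643 · 6 = 3858
  d = 3215: Id(3215) · σ(3215/3215) = 3215 · 1 = 3215
Summing: (Id * σ)(3215) = 3864 + 3220 + 3858 + 3215 = 14157.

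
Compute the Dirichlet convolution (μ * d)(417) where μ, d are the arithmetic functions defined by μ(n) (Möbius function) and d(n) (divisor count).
(μ * d)(417) = 1

Divisors of 417: [1, 3, 139, 417]. For each d | 417:
  d = 1: μ(1) · d(417/1) = 1 · 4 = 4
  d = 3: μ(3) · d(417/3) = -1 · 2 = -2
  d = 139: μ(139) · d(417/139) = -1 · 2 = -2
  d = 417: μ(417) · d(417/417) = 1 · 1 = 1
Summing: (μ * d)(417) = 4 + -2 + -2 + 1 = 1.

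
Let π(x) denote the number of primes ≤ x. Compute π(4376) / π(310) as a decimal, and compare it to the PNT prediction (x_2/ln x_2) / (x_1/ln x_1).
π(4376)/π(310) = 597/63 ≈ 9.4762;  PNT prediction ≈ 9.6588.

π(310) = 63 and π(4376) = 597, so π(4376)/π(310) ≈ 9.4762. The PNT-predicted ratio is (4376/ln(4376)) / (310/ln(310)) ≈ 9.6588. The two agree to within a few percent, as expected.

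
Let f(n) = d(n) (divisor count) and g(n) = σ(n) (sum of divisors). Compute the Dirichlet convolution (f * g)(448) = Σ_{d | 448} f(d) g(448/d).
(d * σ)(448) = 4660

Divisors of 448: [1, 2, 4, 7, 8, 14, 16, 28, 32, 56, 64, 112, 224, 448]. For each d | 448:
  d = 1: d(1) · σ(448/1) = 1 · 1016 = 1016
  d = 2: d(2) · σ(448/2) = 2 · 504 = 1008
  d = 4: d(4) · σ(448/4) = 3 · 248 = 744
  d = 7: d(7) · σ(448/7) = 2 · 127 = 254
  d = 8: d(8) · σ(448/8) = 4 · 120 = 480
  d = 14: d(14) · σ(448/14) = 4 · 63 = 252
  d = 16: d(16) · σ(448/16) = 5 · 56 = 280
  d = 28: d(28) · σ(448/28) = 6 · 31 = 186
  d = 32: d(32) · σ(448/32) = 6 · 24 = 144
  d = 56: d(56) · σ(448/56) = 8 · 15 = 120
  d = 64: d(64) · σ(448/64) = 7 · 8 = 56
  d = 112: d(112) · σ(448/112) = 10 · 7 = 70
  d = 224: d(224) · σ(448/224) = 12 · 3 = 36
  d = 448: d(448) · σ(448/448) = 14 · 1 = 14
Summing: (d * σ)(448) = 1016 + 1008 + 744 + 254 + 480 + 252 + 280 + 186 + 144 + 120 + 56 + 70 + 36 + 14 = 4660.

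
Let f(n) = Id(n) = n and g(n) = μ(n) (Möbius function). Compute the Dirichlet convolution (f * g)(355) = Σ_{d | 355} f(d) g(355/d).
(Id * μ)(355) = 280

Divisors of 355: [1, 5, 71, 355]. For each d | 355:
  d = 1: Id(1) · μ(355/1) = 1 · 1 = 1
  d = 5: Id(5) · μ(355/5) = 5 · -1 = -5
  d = 71: Id(71) · μ(355/71) = 71 · -1 = -71
  d = 355: Id(355) · μ(355/355) = 355 · 1 = 355
Summing: (Id * μ)(355) = 1 + -5 + -71 + 355 = 280.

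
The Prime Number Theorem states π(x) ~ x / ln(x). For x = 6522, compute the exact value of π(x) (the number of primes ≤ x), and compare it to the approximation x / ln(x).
π(6522) = 843;  x/ln(x) ≈ 742.58;  relative error ≈ 11.91%.

Directly count primes up to 6522: π(6522) = 843. The PNT approximation gives 6522/ln(6522) ≈ 6522/8.78294 ≈ 742.58. Relative error (π(x) − x/ln(x)) / π(x) ≈ 11.91%; the approximation is known to undercount slightly (Li(x) is a better estimate).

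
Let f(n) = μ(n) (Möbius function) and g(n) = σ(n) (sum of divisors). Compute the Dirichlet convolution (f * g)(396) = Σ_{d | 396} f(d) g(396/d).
(μ * σ)(396) = 396

Divisors of 396: [1, 2, 3, 4, 6, 9, 11, 12, 18, 22, 33, 36, 44, 66, 99, 132, 198, 396]. For each d | 396:
  d = 1: μ(1) · σ(396/1) = 1 · 1092 = 1092
  d = 2: μ(2) · σ(396/2) = -1 · 468 = -468
  d = 3: μ(3) · σ(396/3) = -1 · 336 = -336
  d = 4: μ(4) · σ(396/4) = 0 · 156 = 0
  d = 6: μ(6) · σ(396/6) = 1 · 144 = 144
  d = 9: μ(9) · σ(396/9) = 0 · 84 = 0
  d = 11: μ(11) · σ(396/11) = -1 · 91 = -91
  d = 12: μ(12) · σ(396/12) = 0 · 48 = 0
  d = 18: μ(18) · σ(396/18) = 0 · 36 = 0
  d = 22: μ(22) · σ(396/22) = 1 · 39 = 39
  d = 33: μ(33) · σ(396/33) = 1 · 28 = 28
  d = 36: μ(36) · σ(396/36) = 0 · 12 = 0
  d = 44: μ(44) · σ(396/44) = 0 · 13 = 0
  d = 66: μ(66) · σ(396/66) = -1 · 12 = -12
  d = 99: μ(99) · σ(396/99) = 0 · 7 = 0
  d = 132: μ(132) · σ(396/132) = 0 · 4 = 0
  d = 198: μ(198) · σ(396/198) = 0 · 3 = 0
  d = 396: μ(396) · σ(396/396) = 0 · 1 = 0
Summing: (μ * σ)(396) = 1092 + -468 + -336 + 0 + 144 + 0 + -91 + 0 + 0 + 39 + 28 + 0 + 0 + -12 + 0 + 0 + 0 + 0 = 396.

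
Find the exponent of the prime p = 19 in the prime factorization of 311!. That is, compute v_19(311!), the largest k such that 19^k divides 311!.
v_19(311!) = 16

Legendre's formula: v_p(n!) = Σ_{k ≥ 1} ⌊n / p^k⌋. For p = 19, n = 311, the terms are:
  ⌊311/19^1⌋ = ⌊311/19⌋ = 16
(the next term ⌊311/19^2⌋ = 0, terminating the sum). Summing: v_19(311!) = 16 = 16.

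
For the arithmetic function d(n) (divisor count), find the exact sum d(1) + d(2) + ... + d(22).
Σ_{n ≤ 22} d(n) = 74

Compute d(n) for each 1 ≤ n ≤ 22: d(1) = 1, d(2) = 2, d(3) = 2, d(4) = 3, d(5) = 2, d(6) = 4, d(7) = 2, d(8) = 4, d(9) = 3, d(10) = 4, d(11) = 2, d(12) = 6, d(13) = 2, d(14) = 4, d(15) = 4, d(16) = 5, d(17) = 2, d(18) = 6, d(19) = 2, d(20) = 6, d(21) = 4, d(22) = 4. Summing all 22 values: 74. (Dirichlet's divisor formula: Σ_{n ≤ x} d(n) = x ln(x) + (2γ − 1) x + O(√x). For x = 22, the asymptotic estimate is ≈ 71.40.)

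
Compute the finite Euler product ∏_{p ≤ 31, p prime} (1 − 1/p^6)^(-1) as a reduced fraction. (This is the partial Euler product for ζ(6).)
∏ = 21845630847366461901783214359247811231609675/21473219492121468455585352466296495056879616

The primes p ≤ 31 are [2, 3, 5, 7, 11, 13, 17, 19, 23, 29, 31]. For each prime, (1 − 1/p^6)^(-1) = p^6 / (p^6 − 1). The product is (1 − 1/2^6)^(-1), (1 − 1/3^6)^(-1), (1 − 1/5^6)^(-1), (1 − 1/7^6)^(-1), (1 − 1/11^6)^(-1), (1 − 1/13^6)^(-1), (1 − 1/17^6)^(-1), (1 − 1/19^6)^(-1), (1 − 1/23^6)^(-1), (1 − 1/29^6)^(-1), (1 − 1/31^6)^(-1) = ∏ p^6 / (p^6 − 1) = 21845630847366461901783214359247811231609675/21473219492121468455585352466296495056879616.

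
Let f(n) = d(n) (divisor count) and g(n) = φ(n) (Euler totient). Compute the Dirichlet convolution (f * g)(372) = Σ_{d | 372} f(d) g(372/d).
(d * φ)(372) = 896

Divisors of 372: [1, 2, 3, 4, 6, 12, 31, 62, 93, 124, 186, 372]. For each d | 372:
  d = 1: d(1) · φ(372/1) = 1 · 120 = 120
  d = 2: d(2) · φ(372/2) = 2 · 60 = 120
  d = 3: d(3) · φ(372/3) = 2 · 60 = 120
  d = 4: d(4) · φ(372/4) = 3 · 60 = 180
  d = 6: d(6) · φ(372/6) = 4 · 30 = 120
  d = 12: d(12) · φ(372/12) = 6 · 30 = 180
  d = 31: d(31) · φ(372/31) = 2 · 4 = 8
  d = 62: d(62) · φ(372/62) = 4 · 2 = 8
  d = 93: d(93) · φ(372/93) = 4 · 2 = 8
  d = 124: d(124) · φ(372/124) = 6 · 2 = 12
  d = 186: d(186) · φ(372/186) = 8 · 1 = 8
  d = 372: d(372) · φ(372/372) = 12 · 1 = 12
Summing: (d * φ)(372) = 120 + 120 + 120 + 180 + 120 + 180 + 8 + 8 + 8 + 12 + 8 + 12 = 896.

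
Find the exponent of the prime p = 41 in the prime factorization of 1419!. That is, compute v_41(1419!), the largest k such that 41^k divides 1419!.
v_41(1419!) = 34

Legendre's formula: v_p(n!) = Σ_{k ≥ 1} ⌊n / p^k⌋. For p = 41, n = 1419, the terms are:
  ⌊1419/41^1⌋ = ⌊1419/41⌋ = 34
(the next term ⌊1419/41^2⌋ = 0, terminating the sum). Summing: v_41(1419!) = 34 = 34.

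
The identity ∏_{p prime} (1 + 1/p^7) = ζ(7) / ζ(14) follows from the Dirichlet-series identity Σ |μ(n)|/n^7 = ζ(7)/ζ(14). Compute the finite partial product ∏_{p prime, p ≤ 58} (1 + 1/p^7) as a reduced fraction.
∏ = 309952223984670960543603211891856695601672510675385627534277668624533812457091991127236052954668734671204274242309849088/307404601692723276790274585782287621574695329443342398483341336503340384695750533342769593387518417543812906517214978125

The primes p ≤ 58 are [2, 3, 5, 7, 11, 13, 17, 19, 23, 29, 31, 37, 41, 43, 47, 53]. For each, (1 + 1/p^7) = (p^7 + 1)/p^7. Multiplying these fractions over p ∈ [2, 3, 5, 7, 11, 13, 17, 19, 23, 29, 31, 37, 41, 43, 47, 53] gives 309952223984670960543603211891856695601672510675385627534277668624533812457091991127236052954668734671204274242309849088/307404601692723276790274585782287621574695329443342398483341336503340384695750533342769593387518417543812906517214978125. (In the limit P → ∞ this tends to ζ(7)/ζ(14).)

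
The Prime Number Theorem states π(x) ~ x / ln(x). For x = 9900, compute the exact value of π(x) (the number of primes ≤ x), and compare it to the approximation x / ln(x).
π(9900) = 1220;  x/ln(x) ≈ 1076.05;  relative error ≈ 11.80%.

Directly count primes up to 9900: π(9900) = 1220. The PNT approximation gives 9900/ln(9900) ≈ 9900/9.20029 ≈ 1076.05. Relative error (π(x) − x/ln(x)) / π(x) ≈ 11.80%; the approximation is known to undercount slightly (Li(x) is a better estimate).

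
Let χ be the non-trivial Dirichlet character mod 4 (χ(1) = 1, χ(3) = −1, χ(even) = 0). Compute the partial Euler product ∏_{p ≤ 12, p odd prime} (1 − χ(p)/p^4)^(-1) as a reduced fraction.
∏ = 593207566875/599860952704

The odd primes p ≤ 12 are [3, 5, 7, 11]. For each, χ(p) = 1 if p ≡ 1 mod 4, χ(p) = −1 if p ≡ 3 mod 4. Taking (1 − χ(p)/p^4)^(-1) = p^4/(p^4 − χ(p)): (1 − (-1)/3^4)^(-1) · (1 − (1)/5^4)^(-1) · (1 − (-1)/7^4)^(-1) · (1 − (-1)/11^4)^(-1) = 593207566875/599860952704.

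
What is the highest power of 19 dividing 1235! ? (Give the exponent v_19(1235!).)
v_19(1235!) = 68

Legendre's formula: v_p(n!) = Σ_{k ≥ 1} ⌊n / p^k⌋. For p = 19, n = 1235, the terms are:
  ⌊1235/19^1⌋ = ⌊1235/19⌋ = 65
  ⌊1235/19^2⌋ = ⌊1235/361⌋ = 3
(the next term ⌊1235/19^3⌋ = 0, terminating the sum). Summing: v_19(1235!) = 65 + 3 = 68.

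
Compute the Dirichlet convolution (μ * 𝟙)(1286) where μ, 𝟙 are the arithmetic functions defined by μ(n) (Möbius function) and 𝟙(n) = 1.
(μ * 𝟙)(1286) = 0

Divisors of 1286: [1, 2, 643, 1286]. For each d | 1286:
  d = 1: μ(1) · 𝟙(1286/1) = 1 · 1 = 1
  d = 2: μ(2) · 𝟙(1286/2) = -1 · 1 = -1
  d = 643: μ(643) · 𝟙(1286/643) = -1 · 1 = -1
  d = 1286: μ(1286) · 𝟙(1286/1286) = 1 · 1 = 1
Summing: (μ * 𝟙)(1286) = 1 + -1 + -1 + 1 = 0.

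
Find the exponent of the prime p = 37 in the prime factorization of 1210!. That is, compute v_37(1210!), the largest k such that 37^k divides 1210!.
v_37(1210!) = 32

Legendre's formula: v_p(n!) = Σ_{k ≥ 1} ⌊n / p^k⌋. For p = 37, n = 1210, the terms are:
  ⌊1210/37^1⌋ = ⌊1210/37⌋ = 32
(the next term ⌊1210/37^2⌋ = 0, terminating the sum). Summing: v_37(1210!) = 32 = 32.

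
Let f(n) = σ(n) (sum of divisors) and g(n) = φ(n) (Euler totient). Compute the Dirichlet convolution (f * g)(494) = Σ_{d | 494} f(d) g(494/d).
(σ * φ)(494) = 3952

Divisors of 494: [1, 2, 13, 19, 26, 38, 247, 494]. For each d | 494:
  d = 1: σ(1) · φ(494/1) = 1 · 216 = 216
  d = 2: σ(2) · φ(494/2) = 3 · 216 = 648
  d = 13: σ(13) · φ(494/13) = 14 · 18 = 252
  d = 19: σ(19) · φ(494/19) = 20 · 12 = 240
  d = 26: σ(26) · φ(494/26) = 42 · 18 = 756
  d = 38: σ(38) · φ(494/38) = 60 · 12 = 720
  d = 247: σ(247) · φ(494/247) = 280 · 1 = 280
  d = 494: σ(494) · φ(494/494) = 840 · 1 = 840
Summing: (σ * φ)(494) = 216 + 648 + 252 + 240 + 756 + 720 + 280 + 840 = 3952.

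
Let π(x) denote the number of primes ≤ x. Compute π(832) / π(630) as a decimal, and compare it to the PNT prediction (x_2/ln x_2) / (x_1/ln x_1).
π(832)/π(630) = 145/114 ≈ 1.2719;  PNT prediction ≈ 1.2660.

π(630) = 114 and π(832) = 145, so π(832)/π(630) ≈ 1.2719. The PNT-predicted ratio is (832/ln(832)) / (630/ln(630)) ≈ 1.2660. The two agree to within a few percent, as expected.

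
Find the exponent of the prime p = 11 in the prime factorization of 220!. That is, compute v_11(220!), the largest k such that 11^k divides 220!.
v_11(220!) = 21

Legendre's formula: v_p(n!) = Σ_{k ≥ 1} ⌊n / p^k⌋. For p = 11, n = 220, the terms are:
  ⌊220/11^1⌋ = ⌊220/11⌋ = 20
  ⌊220/11^2⌋ = ⌊220/121⌋ = 1
(the next term ⌊220/11^3⌋ = 0, terminating the sum). Summing: v_11(220!) = 20 + 1 = 21.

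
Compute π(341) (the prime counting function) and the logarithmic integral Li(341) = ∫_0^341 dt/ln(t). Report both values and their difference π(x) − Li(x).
π(341) = 68;  Li(341) ≈ 75.44;  π(x) − Li(x) ≈ -7.44.

Direct count of primes ≤ 341 gives π(341) = 68. Numerical evaluation of the logarithmic integral gives Li(341) ≈ 75.44. The difference π(x) − Li(x) ≈ -7.44 is typically negative for small/moderate x (Li(x) overestimates), though Littlewood's theorem shows this sign changes infinitely often.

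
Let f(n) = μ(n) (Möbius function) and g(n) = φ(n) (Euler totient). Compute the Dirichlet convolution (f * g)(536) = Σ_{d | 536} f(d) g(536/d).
(μ * φ)(536) = 130

Divisors of 536: [1, 2, 4, 8, 67, 134, 268, 536]. For each d | 536:
  d = 1: μ(1) · φ(536/1) = 1 · 264 = 264
  d = 2: μ(2) · φ(536/2) = -1 · 132 = -132
  d = 4: μ(4) · φ(536/4) = 0 · 66 = 0
  d = 8: μ(8) · φ(536/8) = 0 · 66 = 0
  d = 67: μ(67) · φ(536/67) = -1 · 4 = -4
  d = 134: μ(134) · φ(536/134) = 1 · 2 = 2
  d = 268: μ(268) · φ(536/268) = 0 · 1 = 0
  d = 536: μ(536) · φ(536/536) = 0 · 1 = 0
Summing: (μ * φ)(536) = 264 + -132 + 0 + 0 + -4 + 2 + 0 + 0 = 130.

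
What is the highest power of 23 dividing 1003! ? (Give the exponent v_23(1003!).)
v_23(1003!) = 44

Legendre's formula: v_p(n!) = Σ_{k ≥ 1} ⌊n / p^k⌋. For p = 23, n = 1003, the terms are:
  ⌊1003/23^1⌋ = ⌊1003/23⌋ = 43
  ⌊1003/23^2⌋ = ⌊1003/529⌋ = 1
(the next term ⌊1003/23^3⌋ = 0, terminating the sum). Summing: v_23(1003!) = 43 + 1 = 44.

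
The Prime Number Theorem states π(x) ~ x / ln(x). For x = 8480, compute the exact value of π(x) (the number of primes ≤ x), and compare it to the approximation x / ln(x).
π(8480) = 1059;  x/ln(x) ≈ 937.49;  relative error ≈ 11.47%.

Directly count primes up to 8480: π(8480) = 1059. The PNT approximation gives 8480/ln(8480) ≈ 8480/9.04547 ≈ 937.49. Relative error (π(x) − x/ln(x)) / π(x) ≈ 11.47%; the approximation is known to undercount slightly (Li(x) is a better estimate).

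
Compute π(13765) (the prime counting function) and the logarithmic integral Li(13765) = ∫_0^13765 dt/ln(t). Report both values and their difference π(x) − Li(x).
π(13765) = 1629;  Li(13765) ≈ 1647.62;  π(x) − Li(x) ≈ -18.62.

Direct count of primes ≤ 13765 gives π(13765) = 1629. Numerical evaluation of the logarithmic integral gives Li(13765) ≈ 1647.62. The difference π(x) − Li(x) ≈ -18.62 is typically negative for small/moderate x (Li(x) overestimates), though Littlewood's theorem shows this sign changes infinitely often.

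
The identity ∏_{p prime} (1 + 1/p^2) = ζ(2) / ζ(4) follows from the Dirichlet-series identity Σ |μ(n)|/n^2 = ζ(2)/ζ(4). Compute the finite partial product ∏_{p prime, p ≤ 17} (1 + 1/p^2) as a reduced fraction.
∏ = 17690000/11792781

The primes p ≤ 17 are [2, 3, 5, 7, 11, 13, 17]. For each, (1 + 1/p^2) = (p^2 + 1)/p^2. Multiplying these fractions over p ∈ [2, 3, 5, 7, 11, 13, 17] gives 17690000/11792781. (In the limit P → ∞ this tends to ζ(2)/ζ(4).)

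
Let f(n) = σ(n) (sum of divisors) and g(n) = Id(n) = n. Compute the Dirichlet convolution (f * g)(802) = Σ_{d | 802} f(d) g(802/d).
(σ * Id)(802) = 4015

Divisors of 802: [1, 2, 401, 802]. For each d | 802:
  d = 1: σ(1) · Id(802/1) = 1 · 802 = 802
  d = 2: σ(2) · Id(802/2) = 3 · 401 = 1203
  d = 401: σ(401) · Id(802/401) = 402 · 2 = 804
  d = 802: σ(802) · Id(802/802) = 1206 · 1 = 1206
Summing: (σ * Id)(802) = 802 + 1203 + 804 + 1206 = 4015.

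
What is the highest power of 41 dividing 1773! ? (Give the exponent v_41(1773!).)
v_41(1773!) = 44

Legendre's formula: v_p(n!) = Σ_{k ≥ 1} ⌊n / p^k⌋. For p = 41, n = 1773, the terms are:
  ⌊1773/41^1⌋ = ⌊1773/41⌋ = 43
  ⌊1773/41^2⌋ = ⌊1773/1681⌋ = 1
(the next term ⌊1773/41^3⌋ = 0, terminating the sum). Summing: v_41(1773!) = 43 + 1 = 44.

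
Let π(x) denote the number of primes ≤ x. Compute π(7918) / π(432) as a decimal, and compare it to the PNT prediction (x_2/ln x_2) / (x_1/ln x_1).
π(7918)/π(432) = 999/83 ≈ 12.0361;  PNT prediction ≈ 12.3903.

π(432) = 83 and π(7918) = 999, so π(7918)/π(432) ≈ 12.0361. The PNT-predicted ratio is (7918/ln(7918)) / (432/ln(432)) ≈ 12.3903. The two agree to within a few percent, as expected.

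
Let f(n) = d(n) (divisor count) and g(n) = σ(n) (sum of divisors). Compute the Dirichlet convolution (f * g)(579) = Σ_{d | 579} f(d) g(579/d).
(d * σ)(579) = 1176

Divisors of 579: [1, 3, 193, 579]. For each d | 579:
  d = 1: d(1) · σ(579/1) = 1 · 776 = 776
  d = 3: d(3) · σ(579/3) = 2 · 194 = 388
  d = 193: d(193) · σ(579/193) = 2 · 4 = 8
  d = 579: d(579) · σ(579/579) = 4 · 1 = 4
Summing: (d * σ)(579) = 776 + 388 + 8 + 4 = 1176.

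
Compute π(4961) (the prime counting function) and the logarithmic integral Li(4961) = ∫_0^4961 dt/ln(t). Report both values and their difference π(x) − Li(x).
π(4961) = 663;  Li(4961) ≈ 679.70;  π(x) − Li(x) ≈ -16.70.

Direct count of primes ≤ 4961 gives π(4961) = 663. Numerical evaluation of the logarithmic integral gives Li(4961) ≈ 679.70. The difference π(x) − Li(x) ≈ -16.70 is typically negative for small/moderate x (Li(x) overestimates), though Littlewood's theorem shows this sign changes infinitely often.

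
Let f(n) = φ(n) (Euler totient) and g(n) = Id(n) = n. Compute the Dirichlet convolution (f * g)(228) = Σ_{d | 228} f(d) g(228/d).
(φ * Id)(228) = 1480

Divisors of 228: [1, 2, 3, 4, 6, 12, 19, 38, 57, 76, 114, 228]. For each d | 228:
  d = 1: φ(1) · Id(228/1) = 1 · 228 = 228
  d = 2: φ(2) · Id(228/2) = 1 · 114 = 114
  d = 3: φ(3) · Id(228/3) = 2 · 76 = 152
  d = 4: φ(4) · Id(228/4) = 2 · 57 = 114
  d = 6: φ(6) · Id(228/6) = 2 · 38 = 76
  d = 12: φ(12) · Id(228/12) = 4 · 19 = 76
  d = 19: φ(19) · Id(228/19) = 18 · 12 = 216
  d = 38: φ(38) · Id(228/38) = 18 · 6 = 108
  d = 57: φ(57) · Id(228/57) = 36 · 4 = 144
  d = 76: φ(76) · Id(228/76) = 36 · 3 = 108
  d = 114: φ(114) · Id(228/114) = 36 · 2 = 72
  d = 228: φ(228) · Id(228/228) = 72 · 1 = 72
Summing: (φ * Id)(228) = 228 + 114 + 152 + 114 + 76 + 76 + 216 + 108 + 144 + 108 + 72 + 72 = 1480.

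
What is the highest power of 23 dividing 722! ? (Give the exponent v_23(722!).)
v_23(722!) = 32

Legendre's formula: v_p(n!) = Σ_{k ≥ 1} ⌊n / p^k⌋. For p = 23, n = 722, the terms are:
  ⌊722/23^1⌋ = ⌊722/23⌋ = 31
  ⌊722/23^2⌋ = ⌊722/529⌋ = 1
(the next term ⌊722/23^3⌋ = 0, terminating the sum). Summing: v_23(722!) = 31 + 1 = 32.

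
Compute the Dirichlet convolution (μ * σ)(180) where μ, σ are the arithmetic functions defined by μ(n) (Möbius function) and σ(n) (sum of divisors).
(μ * σ)(180) = 180

Divisors of 180: [1, 2, 3, 4, 5, 6, 9, 10, 12, 15, 18, 20, 30, 36, 45, 60, 90, 180]. For each d | 180:
  d = 1: μ(1) · σ(180/1) = 1 · 546 = 546
  d = 2: μ(2) · σ(180/2) = -1 · 234 = -234
  d = 3: μ(3) · σ(180/3) = -1 · 168 = -168
  d = 4: μ(4) · σ(180/4) = 0 · 78 = 0
  d = 5: μ(5) · σ(180/5) = -1 · 91 = -91
  d = 6: μ(6) · σ(180/6) = 1 · 72 = 72
  d = 9: μ(9) · σ(180/9) = 0 · 42 = 0
  d = 10: μ(10) · σ(180/10) = 1 · 39 = 39
  d = 12: μ(12) · σ(180/12) = 0 · 24 = 0
  d = 15: μ(15) · σ(180/15) = 1 · 28 = 28
  d = 18: μ(18) · σ(180/18) = 0 · 18 = 0
  d = 20: μ(20) · σ(180/20) = 0 · 13 = 0
  d = 30: μ(30) · σ(180/30) = -1 · 12 = -12
  d = 36: μ(36) · σ(180/36) = 0 · 6 = 0
  d = 45: μ(45) · σ(180/45) = 0 · 7 = 0
  d = 60: μ(60) · σ(180/60) = 0 · 4 = 0
  d = 90: μ(90) · σ(180/90) = 0 · 3 = 0
  d = 180: μ(180) · σ(180/180) = 0 · 1 = 0
Summing: (μ * σ)(180) = 546 + -234 + -168 + 0 + -91 + 72 + 0 + 39 + 0 + 28 + 0 + 0 + -12 + 0 + 0 + 0 + 0 + 0 = 180.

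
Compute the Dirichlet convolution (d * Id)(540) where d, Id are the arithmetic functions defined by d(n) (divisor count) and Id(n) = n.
(d * Id)(540) = 4466

Divisors of 540: [1, 2, 3, 4, 5, 6, 9, 10, 12, 15, 18, 20, 27, 30, 36, 45, 54, 60, 90, 108, 135, 180, 270, 540]. For each d | 540:
  d = 1: d(1) · Id(540/1) = 1 · 540 = 540
  d = 2: d(2) · Id(540/2) = 2 · 270 = 540
  d = 3: d(3) · Id(540/3) = 2 · 180 = 360
  d = 4: d(4) · Id(540/4) = 3 · 135 = 405
  d = 5: d(5) · Id(540/5) = 2 · 108 = 216
  d = 6: d(6) · Id(540/6) = 4 · 90 = 360
  d = 9: d(9) · Id(540/9) = 3 · 60 = 180
  d = 10: d(10) · Id(540/10) = 4 · 54 = 216
  d = 12: d(12) · Id(540/12) = 6 · 45 = 270
  d = 15: d(15) · Id(540/15) = 4 · 36 = 144
  d = 18: d(18) · Id(540/18) = 6 · 30 = 180
  d = 20: d(20) · Id(540/20) = 6 · 27 = 162
  d = 27: d(27) · Id(540/27) = 4 · 20 = 80
  d = 30: d(30) · Id(540/30) = 8 · 18 = 144
  d = 36: d(36) · Id(540/36) = 9 · 15 = 135
  d = 45: d(45) · Id(540/45) = 6 · 12 = 72
  d = 54: d(54) · Id(540/54) = 8 · 10 = 80
  d = 60: d(60) · Id(540/60) = 12 · 9 = 108
  d = 90: d(90) · Id(540/90) = 12 · 6 = 72
  d = 108: d(108) · Id(540/108) = 12 · 5 = 60
  d = 135: d(135) · Id(540/135) = 8 · 4 = 32
  d = 180: d(180) · Id(540/180) = 18 · 3 = 54
  d = 270: d(270) · Id(540/270) = 16 · 2 = 32
  d = 540: d(540) · Id(540/540) = 24 · 1 = 24
Summing: (d * Id)(540) = 540 + 540 + 360 + 405 + 216 + 360 + 180 + 216 + 270 + 144 + 180 + 162 + 80 + 144 + 135 + 72 + 80 + 108 + 72 + 60 + 32 + 54 + 32 + 24 = 4466.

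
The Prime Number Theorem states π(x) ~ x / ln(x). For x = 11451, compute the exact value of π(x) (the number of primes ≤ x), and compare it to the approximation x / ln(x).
π(11451) = 1381;  x/ln(x) ≈ 1225.25;  relative error ≈ 11.28%.

Directly count primes up to 11451: π(11451) = 1381. The PNT approximation gives 11451/ln(11451) ≈ 11451/9.34583 ≈ 1225.25. Relative error (π(x) − x/ln(x)) / π(x) ≈ 11.28%; the approximation is known to undercount slightly (Li(x) is a better estimate).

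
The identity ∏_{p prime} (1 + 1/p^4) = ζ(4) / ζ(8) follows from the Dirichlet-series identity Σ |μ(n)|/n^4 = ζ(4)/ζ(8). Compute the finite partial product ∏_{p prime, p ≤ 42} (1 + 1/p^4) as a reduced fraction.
∏ = 48720475991638584141351346569294960399869967650480384/45198307255822366572981630424624077541402100668355625

The primes p ≤ 42 are [2, 3, 5, 7, 11, 13, 17, 19, 23, 29, 31, 37, 41]. For each, (1 + 1/p^4) = (p^4 + 1)/p^4. Multiplying these fractions over p ∈ [2, 3, 5, 7, 11, 13, 17, 19, 23, 29, 31, 37, 41] gives 48720475991638584141351346569294960399869967650480384/45198307255822366572981630424624077541402100668355625. (In the limit P → ∞ this tends to ζ(4)/ζ(8).)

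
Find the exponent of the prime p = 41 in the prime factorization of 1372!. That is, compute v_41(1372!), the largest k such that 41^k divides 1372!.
v_41(1372!) = 33

Legendre's formula: v_p(n!) = Σ_{k ≥ 1} ⌊n / p^k⌋. For p = 41, n = 1372, the terms are:
  ⌊1372/41^1⌋ = ⌊1372/41⌋ = 33
(the next term ⌊1372/41^2⌋ = 0, terminating the sum). Summing: v_41(1372!) = 33 = 33.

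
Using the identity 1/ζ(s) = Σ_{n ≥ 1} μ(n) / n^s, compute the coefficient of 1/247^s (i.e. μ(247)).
μ(247) = 1

Factor n = 247 = 13 · 19. μ(n) = 0 if any exponent ≥ 2 (not squarefree); otherwise μ(n) = (−1)^{ω(n)} where ω(n) is the number of distinct prime factors. Applying: μ(247) = 1.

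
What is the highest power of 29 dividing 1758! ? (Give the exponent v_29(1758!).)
v_29(1758!) = 62

Legendre's formula: v_p(n!) = Σ_{k ≥ 1} ⌊n / p^k⌋. For p = 29, n = 1758, the terms are:
  ⌊1758/29^1⌋ = ⌊1758/29⌋ = 60
  ⌊1758/29^2⌋ = ⌊1758/841⌋ = 2
(the next term ⌊1758/29^3⌋ = 0, terminating the sum). Summing: v_29(1758!) = 60 + 2 = 62.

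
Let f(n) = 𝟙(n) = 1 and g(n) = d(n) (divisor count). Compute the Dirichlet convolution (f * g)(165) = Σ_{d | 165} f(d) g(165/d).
(𝟙 * d)(165) = 27

Divisors of 165: [1, 3, 5, 11, 15, 33, 55, 165]. For each d | 165:
  d = 1: 𝟙(1) · d(165/1) = 1 · 8 = 8
  d = 3: 𝟙(3) · d(165/3) = 1 · 4 = 4
  d = 5: 𝟙(5) · d(165/5) = 1 · 4 = 4
  d = 11: 𝟙(11) · d(165/11) = 1 · 4 = 4
  d = 15: 𝟙(15) · d(165/15) = 1 · 2 = 2
  d = 33: 𝟙(33) · d(165/33) = 1 · 2 = 2
  d = 55: 𝟙(55) · d(165/55) = 1 · 2 = 2
  d = 165: 𝟙(165) · d(165/165) = 1 · 1 = 1
Summing: (𝟙 * d)(165) = 8 + 4 + 4 + 4 + 2 + 2 + 2 + 1 = 27.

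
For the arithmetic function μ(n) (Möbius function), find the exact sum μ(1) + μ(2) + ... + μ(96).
Σ_{n ≤ 96} μ(n) = 2

Compute μ(n) for each 1 ≤ n ≤ 96: μ(1) = 1, μ(2) = -1, μ(3) = -1, μ(4) = 0, μ(5) = -1, μ(6) = 1, μ(7) = -1, μ(8) = 0, μ(9) = 0, μ(10) = 1, μ(11) = -1, μ(12) = 0, μ(13) = -1, μ(14) = 1, μ(15) = 1, μ(16) = 0, μ(17) = -1, μ(18) = 0, μ(19) = -1, μ(20) = 0, μ(21) = 1, μ(22) = 1, μ(23) = -1, μ(24) = 0, μ(25) = 0, μ(26) = 1, μ(27) = 0, μ(28) = 0, μ(29) = -1, μ(30) = -1, μ(31) = -1, μ(32) = 0, μ(33) = 1, μ(34) = 1, μ(35) = 1, μ(36) = 0, μ(37) = -1, μ(38) = 1, μ(39) = 1, μ(40) = 0, μ(41) = -1, μ(42) = -1, μ(43) = -1, μ(44) = 0, μ(45) = 0, μ(46) = 1, μ(47) = -1, μ(48) = 0, μ(49) = 0, μ(50) = 0, μ(51) = 1, μ(52) = 0, μ(53) = -1, μ(54) = 0, μ(55) = 1, μ(56) = 0, μ(57) = 1, μ(58) = 1, μ(59) = -1, μ(60) = 0, μ(61) = -1, μ(62) = 1, μ(63) = 0, μ(64) = 0, μ(65) = 1, μ(66) = -1, μ(67) = -1, μ(68) = 0, μ(69) = 1, μ(70) = -1, μ(71) = -1, μ(72) = 0, μ(73) = -1, μ(74) = 1, μ(75) = 0, μ(76) = 0, μ(77) = 1, μ(78) = -1, μ(79) = -1, μ(80) = 0, μ(81) = 0, μ(82) = 1, μ(83) = -1, μ(84) = 0, μ(85) = 1, μ(86) = 1, μ(87) = 1, μ(88) = 0, μ(89) = -1, μ(90) = 0, μ(91) = 1, μ(92) = 0, μ(93) = 1, μ(94) = 1, μ(95) = 1, μ(96) = 0. Summing all 96 values: 2. (Mertens function M(x) = Σ_{n ≤ x} μ(n); on average M(x) should be small (PNT ⟺ M(x) = o(x)).)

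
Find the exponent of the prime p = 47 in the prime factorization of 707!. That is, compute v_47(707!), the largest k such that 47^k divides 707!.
v_47(707!) = 15

Legendre's formula: v_p(n!) = Σ_{k ≥ 1} ⌊n / p^k⌋. For p = 47, n = 707, the terms are:
  ⌊707/47^1⌋ = ⌊707/47⌋ = 15
(the next term ⌊707/47^2⌋ = 0, terminating the sum). Summing: v_47(707!) = 15 = 15.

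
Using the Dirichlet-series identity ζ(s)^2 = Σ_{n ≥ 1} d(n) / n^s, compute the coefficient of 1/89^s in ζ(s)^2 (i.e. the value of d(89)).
d(89) = 2

ζ(s)^2 = (Σ 1/m^s)(Σ 1/k^s). The coefficient of 1/n^s in the product is the number of ordered pairs (m, k) with mk = n, which equals d(n). For n = 89, divisors are [1, 89], so d(89) = 2.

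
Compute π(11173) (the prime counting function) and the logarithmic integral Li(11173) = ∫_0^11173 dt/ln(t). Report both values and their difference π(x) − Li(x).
π(11173) = 1354;  Li(11173) ≈ 1372.72;  π(x) − Li(x) ≈ -18.72.

Direct count of primes ≤ 11173 gives π(11173) = 1354. Numerical evaluation of the logarithmic integral gives Li(11173) ≈ 1372.72. The difference π(x) − Li(x) ≈ -18.72 is typically negative for small/moderate x (Li(x) overestimates), though Littlewood's theorem shows this sign changes infinitely often.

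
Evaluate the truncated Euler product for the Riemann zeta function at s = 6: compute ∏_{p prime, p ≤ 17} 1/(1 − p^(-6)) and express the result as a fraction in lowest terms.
∏ = 3816568575537013278125/3751506094174038687744

The primes p ≤ 17 are [2, 3, 5, 7, 11, 13, 17]. For each prime, (1 − 1/p^6)^(-1) = p^6 / (p^6 − 1). The product is (1 − 1/2^6)^(-1), (1 − 1/3^6)^(-1), (1 − 1/5^6)^(-1), (1 − 1/7^6)^(-1), (1 − 1/11^6)^(-1), (1 − 1/13^6)^(-1), (1 − 1/17^6)^(-1) = ∏ p^6 / (p^6 − 1) = 3816568575537013278125/3751506094174038687744.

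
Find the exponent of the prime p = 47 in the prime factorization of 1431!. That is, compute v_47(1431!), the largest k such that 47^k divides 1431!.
v_47(1431!) = 30

Legendre's formula: v_p(n!) = Σ_{k ≥ 1} ⌊n / p^k⌋. For p = 47, n = 1431, the terms are:
  ⌊1431/47^1⌋ = ⌊1431/47⌋ = 30
(the next term ⌊1431/47^2⌋ = 0, terminating the sum). Summing: v_47(1431!) = 30 = 30.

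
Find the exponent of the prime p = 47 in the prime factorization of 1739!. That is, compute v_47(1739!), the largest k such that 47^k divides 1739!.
v_47(1739!) = 37

Legendre's formula: v_p(n!) = Σ_{k ≥ 1} ⌊n / p^k⌋. For p = 47, n = 1739, the terms are:
  ⌊1739/47^1⌋ = ⌊1739/47⌋ = 37
(the next term ⌊1739/47^2⌋ = 0, terminating the sum). Summing: v_47(1739!) = 37 = 37.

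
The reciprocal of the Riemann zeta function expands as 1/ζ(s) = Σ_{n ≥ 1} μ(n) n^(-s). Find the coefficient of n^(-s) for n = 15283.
μ(15283) = -1

Factor n = 15283 = 17 · 29 · 31. μ(n) = 0 if any exponent ≥ 2 (not squarefree); otherwise μ(n) = (−1)^{ω(n)} where ω(n) is the number of distinct prime factors. Applying: μ(15283) = -1.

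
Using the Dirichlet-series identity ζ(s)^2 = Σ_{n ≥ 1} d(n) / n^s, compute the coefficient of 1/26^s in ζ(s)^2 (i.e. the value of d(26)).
d(26) = 4

ζ(s)^2 = (Σ 1/m^s)(Σ 1/k^s). The coefficient of 1/n^s in the product is the number of ordered pairs (m, k) with mk = n, which equals d(n). For n = 26, divisors are [1, 2, 13, 26], so d(26) = 4.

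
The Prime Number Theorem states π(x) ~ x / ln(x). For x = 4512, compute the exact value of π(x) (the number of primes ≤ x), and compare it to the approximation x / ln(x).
π(4512) = 611;  x/ln(x) ≈ 536.22;  relative error ≈ 12.24%.

Directly count primes up to 4512: π(4512) = 611. The PNT approximation gives 4512/ln(4512) ≈ 4512/8.41450 ≈ 536.22. Relative error (π(x) − x/ln(x)) / π(x) ≈ 12.24%; the approximation is known to undercount slightly (Li(x) is a better estimate).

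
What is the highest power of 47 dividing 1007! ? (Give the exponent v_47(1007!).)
v_47(1007!) = 21

Legendre's formula: v_p(n!) = Σ_{k ≥ 1} ⌊n / p^k⌋. For p = 47, n = 1007, the terms are:
  ⌊1007/47^1⌋ = ⌊1007/47⌋ = 21
(the next term ⌊1007/47^2⌋ = 0, terminating the sum). Summing: v_47(1007!) = 21 = 21.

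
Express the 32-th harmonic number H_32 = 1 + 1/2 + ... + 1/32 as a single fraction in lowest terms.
H_32 = 586061125622639/144403552893600

Direct summation: H_32 = 1 + 1/2 + ... + 1/32. The least common denominator is lcm(1, ..., 32) = 144403552893600; over this denominator the numerator is 144403552893600 + 72201776446800 + 48134517631200 + 36100888223400 + 28880710578720 + 24067258815600 + 20629078984800 + 18050444111700 + 16044839210400 + 14440355289360 + 13127595717600 + 12033629407800 + 11107965607200 + 10314539492400 + 9626903526240 + 9025222055850 + 8494326640800 + 8022419605200 + 7600186994400 + 7220177644680 + 6876359661600 + 6563797858800 + 6278415343200 + 6016814703900 + 5776142115744 + 5553982803600 + 5348279736800 + 5157269746200 + 4979432858400 + 4813451763120 + 4658179125600 + 4512611027925 = 586061125622639, so H_32 = 586061125622639/144403552893600 (already in lowest terms) ≈ 4.05850. (The PNT-adjacent estimate ln(32) + γ ≈ 4.04295 matches within O(1/n).)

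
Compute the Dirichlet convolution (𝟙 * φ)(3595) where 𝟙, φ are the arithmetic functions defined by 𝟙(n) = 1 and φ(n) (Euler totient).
(𝟙 * φ)(3595) = 3595

Divisors of 3595: [1, 5, 719, 3595]. For each d | 3595:
  d = 1: 𝟙(1) · φ(3595/1) = 1 · 2872 = 2872
  d = 5: 𝟙(5) · φ(3595/5) = 1 · 718 = 718
  d = 719: 𝟙(719) · φ(3595/719) = 1 · 4 = 4
  d = 3595: 𝟙(3595) · φ(3595/3595) = 1 · 1 = 1
Summing: (𝟙 * φ)(3595) = 2872 + 718 + 4 + 1 = 3595.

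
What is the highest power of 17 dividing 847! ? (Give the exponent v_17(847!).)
v_17(847!) = 51

Legendre's formula: v_p(n!) = Σ_{k ≥ 1} ⌊n / p^k⌋. For p = 17, n = 847, the terms are:
  ⌊847/17^1⌋ = ⌊847/17⌋ = 49
  ⌊847/17^2⌋ = ⌊847/289⌋ = 2
(the next term ⌊847/17^3⌋ = 0, terminating the sum). Summing: v_17(847!) = 49 + 2 = 51.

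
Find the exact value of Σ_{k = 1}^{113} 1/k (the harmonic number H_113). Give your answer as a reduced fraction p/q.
H_113 = 92269644494133624806164448254219916691626018956801/17379782769567790172972927968296006432665936992320

Direct summation: H_113 = 1 + 1/2 + ... + 1/113. The least common denominator is lcm(1, ..., 113) = 955888052326228459513511038256280353796626534577600; over this denominator the numerator is 955888052326228459513511038256280353796626534577600 + 477944026163114229756755519128140176898313267288800 + 318629350775409486504503679418760117932208844859200 + 238972013081557114878377759564070088449156633644400 + 191177610465245691902702207651256070759325306915520 + 159314675387704743252251839709380058966104422429600 + 136555436046604065644787291179468621970946647796800 + 119486006540778557439188879782035044224578316822200 + 106209783591803162168167893139586705977402948286400 + 95588805232622845951351103825628035379662653457760 + 86898913847838950864864639841480032163329684961600 + 79657337693852371626125919854690029483052211214800 + 73529850178940650731808541404329257984355887275200 + 68277718023302032822393645589734310985473323898400 + 63725870155081897300900735883752023586441768971840 + 59743003270389278719594439891017522112289158411100 + 56228708960366379971383002250369432576272149092800 + 53104891795901581084083946569793352988701474143200 + 50309897490854129448079528329277913357717186030400 + 47794402616311422975675551912814017689831326728880 + 45518478682201355214929097059822873990315549265600 + 43449456923919475432432319920740016081664842480800 + 41560350101140367804935262532881754512896805851200 + 39828668846926185813062959927345014741526105607400 + 38235522093049138380540441530251214151865061383104 + 36764925089470325365904270702164628992177943637600 + 35403261197267720722722631046528901992467649428800 + 34138859011651016411196822794867155492736661949200 + 32961656976766498603914173732975184613676777054400 + 31862935077540948650450367941876011793220884485920 + 30835098462136401919790678653428398509568597889600 + 29871501635194639359797219945508761056144579205550 + 28966304615946316954954879947160010721109894987200 + 28114354480183189985691501125184716288136074546400 + 27311087209320813128957458235893724394189329559360 + 26552445897950790542041973284896676494350737071600 + 25834812225033201608473271304223793345854771204800 + 25154948745427064724039764164638956678858593015200 + 24509950059646883577269513801443085994785295758400 + 23897201308155711487837775956407008844915663364440 + 23314342739664108768622220445275130580405525233600 + 22759239341100677607464548529911436995157774632800 + 22229954705261126965430489261773961716200617083200 + 21724728461959737716216159960370008040832421240400 + 21241956718360632433633578627917341195480589657280 + 20780175050570183902467631266440877256448402925600 + 20338043666515499138585341239495326676523968820800 + 19914334423463092906531479963672507370763052803700 + 19507919435229152234969613025638374567278092542400 + 19117761046524569190270220765125607075932530691552 + 18742902986788793323794334083456477525424049697600 + 18382462544735162682952135351082314496088971818800 + 18035623628796763387047378080307176486728802539200 + 17701630598633860361361315523264450996233824714400 + 17379782769567790172972927968296006432665936992320 + 17069429505825508205598411397433577746368330974600 + 16769965830284709816026509443092637785905728676800 + 16480828488383249301957086866487592306838388527200 + 16201492412308956940906966750106446674519093806400 + 15931467538770474325225183970938005896610442242960 + 15670295939774237041205098987807874652403713681600 + 15417549231068200959895339326714199254784298944800 + 15172826227400451738309699019940957996771849755200 + 14935750817597319679898609972754380528072289602775 + 14705970035788130146361708280865851596871177455040 + 14483152307973158477477439973580005360554947493600 + 14266985855615350141992702063526572444725769172800 + 14057177240091594992845750562592358144068037273200 + 13853450033713455934978420844293918170965601950400 + 13655543604660406564478729117946862197094664779680 + 13463212004594767035401563919102540194318683585600 + 13276222948975395271020986642448338247175368535800 + 13094356881181211774157685455565484298583925131200 + 12917406112516600804236635652111896672927385602400 + 12745174031016379460180147176750404717288353794368 + 12577474372713532362019882082319478339429296507600 + 12414130549691278694980662834497147451904240708800 + 12254975029823441788634756900721542997392647879200 + 12099848763623145057133051117168105744261095374400 + 11948600654077855743918887978203504422457831682220 + 11801087065755906907574210348842967330822549809600 + 11657171369832054384311110222637565290202762616800 + 11516723522002752524259169135617835587911163067200 + 11379619670550338803732274264955718497578887316400 + 11245741792073275994276600450073886515254429818560 + 11114977352630563482715244630886980858100308541600 + 10987218992255499534638057910991728204558925684800 + 10862364230979868858108079980185004020416210620200 + 10740315194676724264196753238834610716816028478400 + 10620978359180316216816789313958670597740294828640 + 10504264311277235818829791629189893997765126753600 + 10390087525285091951233815633220438628224201462800 + 10278366154045467306596892884476132836522865963200 + 10169021833257749569292670619747663338261984410400 + 10061979498170825889615905665855582671543437206080 + 9957167211731546453265739981836253685381526401850 + 9854516003363179994984649878930725296872438500800 + 9753959717614576117484806512819187283639046271200 + 9655434871982105651651626649053336907036631662400 + 9558880523262284595135110382562803537966265345776 + 9464238141843846133797138992636439146501252817600 + 9371451493394396661897167041728238762712024848800 + 9280466527439111257412728526760003434918704219200 + 9191231272367581341476067675541157248044485909400 + 9103695736440271042985819411964574798063109853120 + 9017811814398381693523689040153588243364401269600 + 8933533199310546350593561105198881811183425556800 + 8850815299316930180680657761632225498116912357200 + 8769615158956224399206523286754865631161711326400 + 8689891384783895086486463984148003216332968496160 + 8611604075011067202824423768074597781951590401600 + 8534714752912754102799205698716788873184165487300 + 8459186303771933270031071135011330564571916235200 = 5074830447177349364339044653982095418039431042624055, so H_113 = 5074830447177349364339044653982095418039431042624055/955888052326228459513511038256280353796626534577600; reducing by gcd(5074830447177349364339044653982095418039431042624055, 955888052326228459513511038256280353796626534577600) = 55 gives 92269644494133624806164448254219916691626018956801/17379782769567790172972927968296006432665936992320 ≈ 5.30902. (The PNT-adjacent estimate ln(113) + γ ≈ 5.30460 matches within O(1/n).)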